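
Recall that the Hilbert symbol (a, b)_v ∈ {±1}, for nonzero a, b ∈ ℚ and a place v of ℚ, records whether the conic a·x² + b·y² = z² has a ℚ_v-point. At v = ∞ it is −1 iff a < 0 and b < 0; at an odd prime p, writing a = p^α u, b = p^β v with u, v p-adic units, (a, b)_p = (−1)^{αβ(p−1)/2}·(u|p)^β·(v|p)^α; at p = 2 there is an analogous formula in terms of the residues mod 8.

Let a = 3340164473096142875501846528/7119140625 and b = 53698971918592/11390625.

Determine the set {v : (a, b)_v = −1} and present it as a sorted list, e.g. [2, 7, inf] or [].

(a, b) ≡ (177422, 60697) mod (ℚ^×)²; places V = {2, 3, 5, 7, 11, 13, 19, 23, 29, ∞}.
(a,b)_29: α=3, u≡25; β=1, v≡13 (mod 29); (25|29)=+1, (13|29)=+1; sign (−1)^0·+1^1·+1^3 = +1.
(a,b)_2: α=13, β=8; u≡7, v≡1 (mod 8); ε(u)ε(v)=1·0, αω(v)=13·0, βω(u)=8·0; sum ≡ 0  ⇒  +1.
(a,b)_19: α=3, u≡11; β=0, v≡5 (mod 19); (11|19)=+1, (5|19)=+1; sign (−1)^0·+1^0·+1^3 = +1.
(a,b)_∞: sgn(177422)=+, sgn(60697)=+, so +1.
(a,b)_13: α=6, u≡8; β=5, v≡6 (mod 13); (8|13)=-1, (6|13)=-1; sign (−1)^0·-1^5·-1^6 = -1.
(a,b)_3: α=-6, u≡2; β=-6, v≡1 (mod 3); (2|3)=-1, (1|3)=+1; sign (−1)^0·-1^-6·+1^-6 = +1.
(a,b)_7: α=3, u≡5; β=1, v≡5 (mod 7); (5|7)=-1, (5|7)=-1; sign (−1)^1·-1^1·-1^3 = -1.
(a,b)_23: α=3, u≡2; β=1, v≡15 (mod 23); (2|23)=+1, (15|23)=-1; sign (−1)^1·+1^1·-1^3 = +1.
(a,b)_11: α=2, u≡4; β=2, v≡10 (mod 11); (4|11)=+1, (10|11)=-1; sign (−1)^0·+1^2·-1^2 = +1.
(a,b)_5: α=-10, u≡2; β=-6, v≡3 (mod 5); (2|5)=-1, (3|5)=-1; sign (−1)^0·-1^-6·-1^-10 = +1.
Ram(177422, 60697) = {7, 13}; no ℚ_7-point on the conic.

[7, 13]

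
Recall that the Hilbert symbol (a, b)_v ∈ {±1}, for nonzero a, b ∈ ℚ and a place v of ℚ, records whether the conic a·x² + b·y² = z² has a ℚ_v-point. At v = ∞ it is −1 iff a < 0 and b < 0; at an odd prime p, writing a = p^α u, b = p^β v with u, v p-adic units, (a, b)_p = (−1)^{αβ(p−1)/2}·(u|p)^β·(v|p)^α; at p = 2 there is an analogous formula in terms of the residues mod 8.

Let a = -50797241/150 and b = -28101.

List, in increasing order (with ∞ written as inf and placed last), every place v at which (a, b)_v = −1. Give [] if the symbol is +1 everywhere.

Mod squares: a ≡ -1254, b ≡ -28101. Check v ∈ {∞, 2, 3, 5, 11, 17, 19, 29}.
v=11: a=11^1·(≡8), b=11^0·(≡4) mod 11; (8|11)=-1, (4|11)=+1; (−1)^{1·0·5}·(-1)^0·(+1)^1 = +1.
v=3: a=3^-1·(≡2), b=3^1·(≡2) mod 3; (2|3)=-1, (2|3)=-1; (−1)^{-1·1·1}·(-1)^1·(-1)^-1 = -1.
v=19: a=19^1·(≡15), b=19^1·(≡3) mod 19; (15|19)=-1, (3|19)=-1; (−1)^{1·1·9}·(-1)^1·(-1)^1 = -1.
v=5: a=5^-2·(≡4), b=5^0·(≡4) mod 5; (4|5)=+1, (4|5)=+1; (−1)^{-2·0·2}·(+1)^0·(+1)^-2 = +1.
v=2: v_2(a)=-1, v_2(b)=0; units ≡ 5, 3 (mod 8); ε·ε+αω+βω = 0·1+-1·1+0·1 ≡ 1  ⇒  (a,b)_2 = -1.
v=29: a=29^2·(≡7), b=29^1·(≡17) mod 29; (7|29)=+1, (17|29)=-1; (−1)^{2·1·14}·(+1)^1·(-1)^2 = +1.
v=∞: -1254 < 0 and -28101 < 0  ⇒  (a,b)_∞ = -1.
v=17: a=17^2·(≡2), b=17^1·(≡13) mod 17; (2|17)=+1, (13|17)=+1; (−1)^{2·1·8}·(+1)^1·(+1)^2 = +1.
Ram(-1254, -28101) = {2, 3, 19, ∞}; no ℚ_2-point on the conic.

[2, 3, 19, inf]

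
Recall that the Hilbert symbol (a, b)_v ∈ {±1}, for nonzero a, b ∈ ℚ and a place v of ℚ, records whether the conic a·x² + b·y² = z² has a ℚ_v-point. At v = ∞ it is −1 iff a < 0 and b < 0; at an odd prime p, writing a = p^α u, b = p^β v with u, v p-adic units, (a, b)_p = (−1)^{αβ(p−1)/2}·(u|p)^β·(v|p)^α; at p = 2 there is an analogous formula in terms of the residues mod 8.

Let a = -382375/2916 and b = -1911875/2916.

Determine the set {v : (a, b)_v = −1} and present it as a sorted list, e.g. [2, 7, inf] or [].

Mod squares: a ≡ -15295, b ≡ -3059. Check v ∈ {∞, 2, 3, 5, 7, 19, 23}.
v=5: a=5^3·(≡1), b=5^4·(≡1) mod 5; (1|5)=+1, (1|5)=+1; (−1)^{3·4·2}·(+1)^4·(+1)^3 = +1.
v=19: a=19^1·(≡8), b=19^1·(≡2) mod 19; (8|19)=-1, (2|19)=-1; (−1)^{1·1·9}·(-1)^1·(-1)^1 = -1.
v=23: a=23^1·(≡13), b=23^1·(≡19) mod 23; (13|23)=+1, (19|23)=-1; (−1)^{1·1·11}·(+1)^1·(-1)^1 = +1.
v=2: v_2(a)=-2, v_2(b)=-2; units ≡ 1, 5 (mod 8); ε·ε+αω+βω = 0·0+-2·1+-2·0 ≡ 0  ⇒  (a,b)_2 = +1.
v=∞: -15295 < 0 and -3059 < 0  ⇒  (a,b)_∞ = -1.
v=7: a=7^1·(≡6), b=7^1·(≡2) mod 7; (6|7)=-1, (2|7)=+1; (−1)^{1·1·3}·(-1)^1·(+1)^1 = +1.
v=3: a=3^-6·(≡2), b=3^-6·(≡1) mod 3; (2|3)=-1, (1|3)=+1; (−1)^{-6·-6·1}·(-1)^-6·(+1)^-6 = +1.
(-15295, -3059 / ℚ) ramifies at {19, ∞}: a division algebra.

[19, inf]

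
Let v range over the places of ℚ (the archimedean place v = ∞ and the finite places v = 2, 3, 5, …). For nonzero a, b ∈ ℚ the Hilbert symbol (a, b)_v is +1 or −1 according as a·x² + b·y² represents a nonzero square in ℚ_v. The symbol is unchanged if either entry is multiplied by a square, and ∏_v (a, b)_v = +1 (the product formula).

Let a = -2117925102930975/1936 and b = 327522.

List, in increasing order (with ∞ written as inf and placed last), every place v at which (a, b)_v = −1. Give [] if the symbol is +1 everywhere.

Mod squares: a ≡ -39, b ≡ 1938. Check v ∈ {∞, 2, 3, 5, 11, 13, 17, 19}.
v=∞: -39 < 0 and 1938 > 0  ⇒  (a,b)_∞ = +1.
v=5: a=5^2·(≡1), b=5^0·(≡2) mod 5; (1|5)=+1, (2|5)=-1; (−1)^{2·0·2}·(+1)^0·(-1)^2 = +1.
v=13: a=13^5·(≡1), b=13^2·(≡1) mod 13; (1|13)=+1, (1|13)=+1; (−1)^{5·2·6}·(+1)^2·(+1)^5 = +1.
v=11: a=11^-2·(≡5), b=11^0·(≡8) mod 11; (5|11)=+1, (8|11)=-1; (−1)^{-2·0·5}·(+1)^0·(-1)^-2 = +1.
v=17: a=17^2·(≡10), b=17^1·(≡5) mod 17; (10|17)=-1, (5|17)=-1; (−1)^{2·1·8}·(-1)^1·(-1)^2 = -1.
v=3: a=3^7·(≡2), b=3^1·(≡1) mod 3; (2|3)=-1, (1|3)=+1; (−1)^{7·1·1}·(-1)^1·(+1)^7 = +1.
v=19: a=19^2·(≡13), b=19^1·(≡5) mod 19; (13|19)=-1, (5|19)=+1; (−1)^{2·1·9}·(-1)^1·(+1)^2 = -1.
v=2: v_2(a)=-4, v_2(b)=1; units ≡ 1, 1 (mod 8); ε·ε+αω+βω = 0·0+-4·0+1·0 ≡ 0  ⇒  (a,b)_2 = +1.
Ram(-39, 1938) = {17, 19}; no ℚ_17-point on the conic.

[17, 19]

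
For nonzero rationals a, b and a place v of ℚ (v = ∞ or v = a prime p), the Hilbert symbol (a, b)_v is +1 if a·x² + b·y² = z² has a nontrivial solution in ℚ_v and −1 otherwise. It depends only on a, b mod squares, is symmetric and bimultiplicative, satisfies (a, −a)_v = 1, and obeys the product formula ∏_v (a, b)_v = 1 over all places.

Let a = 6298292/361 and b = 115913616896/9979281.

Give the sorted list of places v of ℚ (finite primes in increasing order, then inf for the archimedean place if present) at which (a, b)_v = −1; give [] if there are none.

(a, b) ≡ (77, 14) mod (ℚ^×)²; places V = {2, 3, 7, 11, 13, 19, 47, ∞}.
(a,b)_7: α=1, u≡1; β=1, v≡4 (mod 7); (1|7)=+1, (4|7)=+1; sign (−1)^1·+1^1·+1^1 = -1.
(a,b)_11: α=3, u≡10; β=4, v≡1 (mod 11); (10|11)=-1, (1|11)=+1; sign (−1)^0·-1^4·+1^3 = +1.
(a,b)_19: α=-2, u≡1; β=0, v≡15 (mod 19); (1|19)=+1, (15|19)=-1; sign (−1)^0·+1^0·-1^-2 = +1.
(a,b)_2: α=2, β=9; u≡5, v≡7 (mod 8); ε(u)ε(v)=0·1, αω(v)=2·0, βω(u)=9·1; sum ≡ 1  ⇒  -1.
(a,b)_13: α=2, u≡1; β=-2, v≡4 (mod 13); (1|13)=+1, (4|13)=+1; sign (−1)^0·+1^-2·+1^2 = +1.
(a,b)_3: α=0, u≡2; β=-10, v≡2 (mod 3); (2|3)=-1, (2|3)=-1; sign (−1)^0·-1^-10·-1^0 = +1.
(a,b)_47: α=0, u≡15; β=2, v≡1 (mod 47); (15|47)=-1, (1|47)=+1; sign (−1)^0·-1^2·+1^0 = +1.
(a,b)_∞: sgn(77)=+, sgn(14)=+, so +1.
(77, 14 / ℚ) ramifies at {2, 7}: a division algebra.

[2, 7]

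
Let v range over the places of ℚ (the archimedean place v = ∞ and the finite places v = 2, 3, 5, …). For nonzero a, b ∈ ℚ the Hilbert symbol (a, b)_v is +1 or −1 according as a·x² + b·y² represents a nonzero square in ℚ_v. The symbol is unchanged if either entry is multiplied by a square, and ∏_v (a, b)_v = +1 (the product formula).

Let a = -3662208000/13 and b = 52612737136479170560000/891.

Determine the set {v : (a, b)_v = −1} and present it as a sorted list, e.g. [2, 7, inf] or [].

[2, 7, 11, 13]

Mod squares: a ≡ -715, b ≡ 34034. Check v ∈ {∞, 2, 3, 5, 7, 11, 13, 17}.
v=7: a=7^0·(≡3), b=7^7·(≡2) mod 7; (3|7)=-1, (2|7)=+1; (−1)^{0·7·3}·(-1)^7·(+1)^0 = -1.
v=2: v_2(a)=10, v_2(b)=15; units ≡ 5, 1 (mod 8); ε·ε+αω+βω = 0·0+10·0+15·1 ≡ 1  ⇒  (a,b)_2 = -1.
v=5: a=5^3·(≡2), b=5^4·(≡1) mod 5; (2|5)=-1, (1|5)=+1; (−1)^{3·4·2}·(-1)^4·(+1)^3 = +1.
v=17: a=17^2·(≡16), b=17^5·(≡13) mod 17; (16|17)=+1, (13|17)=+1; (−1)^{2·5·8}·(+1)^5·(+1)^2 = +1.
v=∞: -715 < 0 and 34034 > 0  ⇒  (a,b)_∞ = +1.
v=3: a=3^2·(≡2), b=3^-4·(≡2) mod 3; (2|3)=-1, (2|3)=-1; (−1)^{2·-4·1}·(-1)^-4·(-1)^2 = +1.
v=13: a=13^-1·(≡4), b=13^3·(≡11) mod 13; (4|13)=+1, (11|13)=-1; (−1)^{-1·3·6}·(+1)^3·(-1)^-1 = -1.
v=11: a=11^1·(≡1), b=11^-1·(≡9) mod 11; (1|11)=+1, (9|11)=+1; (−1)^{1·-1·5}·(+1)^-1·(+1)^1 = -1.
Ram(-715, 34034) = {2, 7, 11, 13}; no ℚ_2-point on the conic.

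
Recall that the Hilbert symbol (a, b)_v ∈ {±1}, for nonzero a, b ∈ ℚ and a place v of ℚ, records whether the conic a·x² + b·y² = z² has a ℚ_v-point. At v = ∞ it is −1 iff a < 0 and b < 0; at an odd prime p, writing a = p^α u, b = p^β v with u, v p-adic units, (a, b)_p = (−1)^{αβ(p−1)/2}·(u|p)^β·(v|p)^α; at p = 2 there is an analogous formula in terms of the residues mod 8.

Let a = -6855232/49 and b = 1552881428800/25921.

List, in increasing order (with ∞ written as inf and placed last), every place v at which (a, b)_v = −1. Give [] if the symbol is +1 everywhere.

(a, b) ≡ (-107113, 970550893) mod (ℚ^×)²; places V = {2, 5, 7, 13, 17, 23, 41, 43, 47, 53, ∞}.
(a,b)_17: α=0, u≡8; β=1, v≡12 (mod 17); (8|17)=+1, (12|17)=-1; sign (−1)^0·+1^1·-1^0 = +1.
(a,b)_2: α=6, β=6; u≡7, v≡5 (mod 8); ε(u)ε(v)=1·0, αω(v)=6·1, βω(u)=6·0; sum ≡ 0  ⇒  +1.
(a,b)_23: α=0, u≡11; β=-2, v≡22 (mod 23); (11|23)=-1, (22|23)=-1; sign (−1)^0·-1^-2·-1^0 = +1.
(a,b)_13: α=0, u≡11; β=1, v≡4 (mod 13); (11|13)=-1, (4|13)=+1; sign (−1)^0·-1^1·+1^0 = -1.
(a,b)_47: α=1, u≡16; β=1, v≡20 (mod 47); (16|47)=+1, (20|47)=-1; sign (−1)^1·+1^1·-1^1 = +1.
(a,b)_7: α=-2, u≡1; β=-2, v≡4 (mod 7); (1|7)=+1, (4|7)=+1; sign (−1)^0·+1^-2·+1^-2 = +1.
(a,b)_43: α=1, u≡32; β=1, v≡24 (mod 43); (32|43)=-1, (24|43)=+1; sign (−1)^1·-1^1·+1^1 = +1.
(a,b)_41: α=0, u≡37; β=1, v≡10 (mod 41); (37|41)=+1, (10|41)=+1; sign (−1)^0·+1^1·+1^0 = +1.
(a,b)_5: α=0, u≡2; β=2, v≡2 (mod 5); (2|5)=-1, (2|5)=-1; sign (−1)^0·-1^2·-1^0 = +1.
(a,b)_∞: sgn(-107113)=−, sgn(970550893)=+, so +1.
(a,b)_53: α=1, u≡6; β=1, v≡18 (mod 53); (6|53)=+1, (18|53)=-1; sign (−1)^0·+1^1·-1^1 = -1.
|Ram(-107113, 970550893)| = 2, even; anisotropic at {13, 53}.

[13, 53]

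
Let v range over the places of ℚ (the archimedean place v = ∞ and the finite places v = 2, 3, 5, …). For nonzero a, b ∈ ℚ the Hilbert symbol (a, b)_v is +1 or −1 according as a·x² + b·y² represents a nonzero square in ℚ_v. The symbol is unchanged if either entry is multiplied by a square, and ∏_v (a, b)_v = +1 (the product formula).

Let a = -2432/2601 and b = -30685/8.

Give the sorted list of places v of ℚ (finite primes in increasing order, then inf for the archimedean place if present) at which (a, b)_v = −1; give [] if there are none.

[5, inf]

(a, b) ≡ (-38, -170) mod (ℚ^×)²; places V = {2, 3, 5, 17, 19, ∞}.
(a,b)_3: α=-2, u≡1; β=0, v≡1 (mod 3); (1|3)=+1, (1|3)=+1; sign (−1)^0·+1^0·+1^-2 = +1.
(a,b)_2: α=7, β=-3; u≡5, v≡3 (mod 8); ε(u)ε(v)=0·1, αω(v)=7·1, βω(u)=-3·1; sum ≡ 0  ⇒  +1.
(a,b)_5: α=0, u≡3; β=1, v≡1 (mod 5); (3|5)=-1, (1|5)=+1; sign (−1)^0·-1^1·+1^0 = -1.
(a,b)_17: α=-2, u≡15; β=1, v≡6 (mod 17); (15|17)=+1, (6|17)=-1; sign (−1)^0·+1^1·-1^-2 = +1.
(a,b)_19: α=1, u≡7; β=2, v≡6 (mod 19); (7|19)=+1, (6|19)=+1; sign (−1)^0·+1^2·+1^1 = +1.
(a,b)_∞: sgn(-38)=−, sgn(-170)=−, so -1.
|Ram(-38, -170)| = 2, even; anisotropic at {5, ∞}.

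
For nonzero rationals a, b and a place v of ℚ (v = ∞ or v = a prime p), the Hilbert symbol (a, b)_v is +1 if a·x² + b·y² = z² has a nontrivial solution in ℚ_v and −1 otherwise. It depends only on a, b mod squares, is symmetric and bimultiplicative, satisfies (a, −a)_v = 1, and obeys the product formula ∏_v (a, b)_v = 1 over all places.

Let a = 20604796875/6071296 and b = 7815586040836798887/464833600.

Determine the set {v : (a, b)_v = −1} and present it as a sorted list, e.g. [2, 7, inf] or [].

Mod squares: a ≡ 3, b ≡ 663. Check v ∈ {∞, 2, 3, 5, 7, 11, 13, 17, 19}.
v=2: v_2(a)=-10, v_2(b)=-6; units ≡ 3, 7 (mod 8); ε·ε+αω+βω = 1·1+-10·0+-6·1 ≡ 1  ⇒  (a,b)_2 = -1.
v=11: a=11^-2·(≡5), b=11^-2·(≡9) mod 11; (5|11)=+1, (9|11)=+1; (−1)^{-2·-2·5}·(+1)^-2·(+1)^-2 = +1.
v=∞: 3 > 0 and 663 > 0  ⇒  (a,b)_∞ = +1.
v=17: a=17^2·(≡14), b=17^5·(≡5) mod 17; (14|17)=-1, (5|17)=-1; (−1)^{2·5·8}·(-1)^5·(-1)^2 = -1.
v=7: a=7^-2·(≡3), b=7^-4·(≡5) mod 7; (3|7)=-1, (5|7)=-1; (−1)^{-2·-4·3}·(-1)^-4·(-1)^-2 = +1.
v=3: a=3^3·(≡1), b=3^5·(≡2) mod 3; (1|3)=+1, (2|3)=-1; (−1)^{3·5·1}·(+1)^5·(-1)^3 = +1.
v=19: a=19^0·(≡15), b=19^2·(≡17) mod 19; (15|19)=-1, (17|19)=+1; (−1)^{0·2·9}·(-1)^2·(+1)^0 = +1.
v=5: a=5^6·(≡2), b=5^-2·(≡3) mod 5; (2|5)=-1, (3|5)=-1; (−1)^{6·-2·2}·(-1)^-2·(-1)^6 = +1.
v=13: a=13^2·(≡1), b=13^7·(≡12) mod 13; (1|13)=+1, (12|13)=+1; (−1)^{2·7·6}·(+1)^7·(+1)^2 = +1.
Ram(3, 663) = {2, 17}; no ℚ_2-point on the conic.

[2, 17]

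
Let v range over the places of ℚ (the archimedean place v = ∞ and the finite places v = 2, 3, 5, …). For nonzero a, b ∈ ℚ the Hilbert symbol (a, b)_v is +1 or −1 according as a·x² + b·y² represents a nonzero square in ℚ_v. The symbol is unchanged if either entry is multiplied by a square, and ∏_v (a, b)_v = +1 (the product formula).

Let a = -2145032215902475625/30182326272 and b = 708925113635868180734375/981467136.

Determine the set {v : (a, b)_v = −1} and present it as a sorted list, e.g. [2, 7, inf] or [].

[7, 41]

(a, b) ≡ (-287, 598) mod (ℚ^×)²; places V = {2, 3, 5, 7, 11, 13, 19, 23, 29, 41, 43, ∞}.
(a,b)_13: α=0, u≡4; β=-1, v≡11 (mod 13); (4|13)=+1, (11|13)=-1; sign (−1)^0·+1^-1·-1^0 = +1.
(a,b)_3: α=-6, u≡1; β=-2, v≡1 (mod 3); (1|3)=+1, (1|3)=+1; sign (−1)^0·+1^-2·+1^-6 = +1.
(a,b)_7: α=-1, u≡1; β=2, v≡6 (mod 7); (1|7)=+1, (6|7)=-1; sign (−1)^0·+1^2·-1^-1 = -1.
(a,b)_∞: sgn(-287)=−, sgn(598)=+, so +1.
(a,b)_29: α=4, u≡18; β=4, v≡21 (mod 29); (18|29)=-1, (21|29)=-1; sign (−1)^0·-1^4·-1^4 = +1.
(a,b)_11: α=2, u≡7; β=2, v≡4 (mod 11); (7|11)=-1, (4|11)=+1; sign (−1)^0·-1^2·+1^2 = +1.
(a,b)_23: α=2, u≡12; β=5, v≡1 (mod 23); (12|23)=+1, (1|23)=+1; sign (−1)^0·+1^5·+1^2 = +1.
(a,b)_41: α=1, u≡38; β=2, v≡27 (mod 41); (38|41)=-1, (27|41)=-1; sign (−1)^0·-1^2·-1^1 = -1.
(a,b)_19: α=-2, u≡9; β=0, v≡4 (mod 19); (9|19)=+1, (4|19)=+1; sign (−1)^0·+1^0·+1^-2 = +1.
(a,b)_2: α=-14, β=-23; u≡1, v≡3 (mod 8); ε(u)ε(v)=0·1, αω(v)=-14·1, βω(u)=-23·0; sum ≡ 0  ⇒  +1.
(a,b)_43: α=2, u≡10; β=0, v≡37 (mod 43); (10|43)=+1, (37|43)=-1; sign (−1)^0·+1^0·-1^2 = +1.
(a,b)_5: α=4, u≡2; β=6, v≡2 (mod 5); (2|5)=-1, (2|5)=-1; sign (−1)^0·-1^6·-1^4 = +1.
(-287, 598 / ℚ) ramifies at {7, 41}: a division algebra.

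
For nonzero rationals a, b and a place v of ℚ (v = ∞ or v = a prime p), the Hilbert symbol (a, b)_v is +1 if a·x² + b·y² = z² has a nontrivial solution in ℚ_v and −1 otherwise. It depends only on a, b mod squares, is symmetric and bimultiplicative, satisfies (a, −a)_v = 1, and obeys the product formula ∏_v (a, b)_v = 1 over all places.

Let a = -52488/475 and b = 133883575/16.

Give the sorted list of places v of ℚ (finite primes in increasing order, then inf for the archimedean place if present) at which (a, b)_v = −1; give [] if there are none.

(a, b) ≡ (-38, 5355343) mod (ℚ^×)²; places V = {2, 3, 5, 7, 19, 23, 29, 31, 37, ∞}.
(a,b)_31: α=0, u≡15; β=1, v≡27 (mod 31); (15|31)=-1, (27|31)=-1; sign (−1)^0·-1^1·-1^0 = -1.
(a,b)_5: α=-2, u≡3; β=2, v≡3 (mod 5); (3|5)=-1, (3|5)=-1; sign (−1)^0·-1^2·-1^-2 = +1.
(a,b)_23: α=0, u≡6; β=1, v≡13 (mod 23); (6|23)=+1, (13|23)=+1; sign (−1)^0·+1^1·+1^0 = +1.
(a,b)_3: α=8, u≡1; β=0, v≡1 (mod 3); (1|3)=+1, (1|3)=+1; sign (−1)^0·+1^0·+1^8 = +1.
(a,b)_37: α=0, u≡16; β=1, v≡13 (mod 37); (16|37)=+1, (13|37)=-1; sign (−1)^0·+1^1·-1^0 = +1.
(a,b)_19: α=-1, u≡11; β=0, v≡13 (mod 19); (11|19)=+1, (13|19)=-1; sign (−1)^0·+1^0·-1^-1 = -1.
(a,b)_29: α=0, u≡16; β=1, v≡23 (mod 29); (16|29)=+1, (23|29)=+1; sign (−1)^0·+1^1·+1^0 = +1.
(a,b)_2: α=3, β=-4; u≡5, v≡7 (mod 8); ε(u)ε(v)=0·1, αω(v)=3·0, βω(u)=-4·1; sum ≡ 0  ⇒  +1.
(a,b)_∞: sgn(-38)=−, sgn(5355343)=+, so +1.
(a,b)_7: α=0, u≡2; β=1, v≡3 (mod 7); (2|7)=+1, (3|7)=-1; sign (−1)^0·+1^1·-1^0 = +1.
|Ram(-38, 5355343)| = 2, even; anisotropic at {19, 31}.

[19, 31]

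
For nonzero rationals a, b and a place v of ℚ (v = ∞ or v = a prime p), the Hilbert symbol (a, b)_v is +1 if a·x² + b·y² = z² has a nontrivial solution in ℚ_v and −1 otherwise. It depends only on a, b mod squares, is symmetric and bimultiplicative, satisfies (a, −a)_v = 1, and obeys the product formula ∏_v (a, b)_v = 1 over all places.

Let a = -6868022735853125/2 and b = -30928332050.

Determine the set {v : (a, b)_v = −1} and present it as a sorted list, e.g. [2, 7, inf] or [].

Mod squares: a ≡ -35530, b ≡ -2. Check v ∈ {∞, 2, 5, 7, 11, 17, 19}.
v=19: a=19^3·(≡16), b=19^2·(≡9) mod 19; (16|19)=+1, (9|19)=+1; (−1)^{3·2·9}·(+1)^2·(+1)^3 = +1.
v=11: a=11^3·(≡5), b=11^2·(≡4) mod 11; (5|11)=+1, (4|11)=+1; (−1)^{3·2·5}·(+1)^2·(+1)^3 = +1.
v=17: a=17^3·(≡16), b=17^2·(≡1) mod 17; (16|17)=+1, (1|17)=+1; (−1)^{3·2·8}·(+1)^2·(+1)^3 = +1.
v=2: v_2(a)=-1, v_2(b)=1; units ≡ 3, 7 (mod 8); ε·ε+αω+βω = 1·1+-1·0+1·1 ≡ 0  ⇒  (a,b)_2 = +1.
v=7: a=7^2·(≡2), b=7^2·(≡5) mod 7; (2|7)=+1, (5|7)=-1; (−1)^{2·2·3}·(+1)^2·(-1)^2 = +1.
v=∞: -35530 < 0 and -2 < 0  ⇒  (a,b)_∞ = -1.
v=5: a=5^5·(≡1), b=5^2·(≡3) mod 5; (1|5)=+1, (3|5)=-1; (−1)^{5·2·2}·(+1)^2·(-1)^5 = -1.
Ram(-35530, -2) = {5, ∞}; no ℚ_5-point on the conic.

[5, inf]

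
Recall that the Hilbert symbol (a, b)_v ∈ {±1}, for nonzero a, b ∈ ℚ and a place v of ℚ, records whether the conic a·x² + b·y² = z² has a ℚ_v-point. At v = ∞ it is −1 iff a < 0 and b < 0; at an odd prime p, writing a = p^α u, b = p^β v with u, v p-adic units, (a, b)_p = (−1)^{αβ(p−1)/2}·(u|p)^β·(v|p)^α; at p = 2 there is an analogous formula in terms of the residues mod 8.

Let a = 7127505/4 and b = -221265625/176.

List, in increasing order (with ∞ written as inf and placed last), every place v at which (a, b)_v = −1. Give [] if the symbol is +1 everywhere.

(a, b) ≡ (6545, -11) mod (ℚ^×)²; places V = {2, 3, 5, 7, 11, 17, ∞}.
(a,b)_∞: sgn(6545)=+, sgn(-11)=−, so +1.
(a,b)_7: α=1, u≡4; β=2, v≡5 (mod 7); (4|7)=+1, (5|7)=-1; sign (−1)^0·+1^2·-1^1 = -1.
(a,b)_11: α=3, u≡5; β=-1, v≡7 (mod 11); (5|11)=+1, (7|11)=-1; sign (−1)^1·+1^-1·-1^3 = +1.
(a,b)_3: α=2, u≡2; β=0, v≡1 (mod 3); (2|3)=-1, (1|3)=+1; sign (−1)^0·-1^0·+1^2 = +1.
(a,b)_17: α=1, u≡7; β=2, v≡12 (mod 17); (7|17)=-1, (12|17)=-1; sign (−1)^0·-1^2·-1^1 = -1.
(a,b)_2: α=-2, β=-4; u≡1, v≡5 (mod 8); ε(u)ε(v)=0·0, αω(v)=-2·1, βω(u)=-4·0; sum ≡ 0  ⇒  +1.
(a,b)_5: α=1, u≡4; β=6, v≡4 (mod 5); (4|5)=+1, (4|5)=+1; sign (−1)^0·+1^6·+1^1 = +1.
(6545, -11 / ℚ) ramifies at {7, 17}: a division algebra.

[7, 17]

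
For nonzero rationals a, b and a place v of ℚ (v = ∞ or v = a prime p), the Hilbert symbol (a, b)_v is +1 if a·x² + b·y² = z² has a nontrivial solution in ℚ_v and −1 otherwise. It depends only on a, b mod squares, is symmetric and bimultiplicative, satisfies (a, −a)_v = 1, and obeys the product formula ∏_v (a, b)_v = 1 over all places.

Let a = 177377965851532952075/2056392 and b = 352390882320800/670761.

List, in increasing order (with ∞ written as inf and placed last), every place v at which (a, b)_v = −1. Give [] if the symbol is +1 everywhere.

[19, 23, 29, 41]

(a, b) ≡ (54694, 1178) mod (ℚ^×)²; places V = {2, 3, 5, 7, 13, 19, 23, 29, 31, 41, ∞}.
(a,b)_∞: sgn(54694)=+, sgn(1178)=+, so +1.
(a,b)_13: α=-4, u≡9; β=-2, v≡6 (mod 13); (9|13)=+1, (6|13)=-1; sign (−1)^0·+1^-2·-1^-4 = +1.
(a,b)_29: α=3, u≡16; β=2, v≡3 (mod 29); (16|29)=+1, (3|29)=-1; sign (−1)^0·+1^2·-1^3 = -1.
(a,b)_31: α=2, u≡5; β=1, v≡9 (mod 31); (5|31)=+1, (9|31)=+1; sign (−1)^0·+1^1·+1^2 = +1.
(a,b)_2: α=-3, β=5; u≡3, v≡5 (mod 8); ε(u)ε(v)=1·0, αω(v)=-3·1, βω(u)=5·1; sum ≡ 0  ⇒  +1.
(a,b)_23: α=3, u≡6; β=2, v≡17 (mod 23); (6|23)=+1, (17|23)=-1; sign (−1)^0·+1^2·-1^3 = -1.
(a,b)_7: α=0, u≡5; β=-2, v≡2 (mod 7); (5|7)=-1, (2|7)=+1; sign (−1)^0·-1^-2·+1^0 = +1.
(a,b)_41: α=3, u≡3; β=2, v≡26 (mod 41); (3|41)=-1, (26|41)=-1; sign (−1)^0·-1^2·-1^3 = -1.
(a,b)_3: α=-2, u≡1; β=-4, v≡2 (mod 3); (1|3)=+1, (2|3)=-1; sign (−1)^0·+1^-4·-1^-2 = +1.
(a,b)_19: α=2, u≡2; β=1, v≡7 (mod 19); (2|19)=-1, (7|19)=+1; sign (−1)^0·-1^1·+1^2 = -1.
(a,b)_5: α=2, u≡4; β=2, v≡2 (mod 5); (4|5)=+1, (2|5)=-1; sign (−1)^0·+1^2·-1^2 = +1.
|Ram(54694, 1178)| = 4, even; anisotropic at {19, 23, 29, 41}.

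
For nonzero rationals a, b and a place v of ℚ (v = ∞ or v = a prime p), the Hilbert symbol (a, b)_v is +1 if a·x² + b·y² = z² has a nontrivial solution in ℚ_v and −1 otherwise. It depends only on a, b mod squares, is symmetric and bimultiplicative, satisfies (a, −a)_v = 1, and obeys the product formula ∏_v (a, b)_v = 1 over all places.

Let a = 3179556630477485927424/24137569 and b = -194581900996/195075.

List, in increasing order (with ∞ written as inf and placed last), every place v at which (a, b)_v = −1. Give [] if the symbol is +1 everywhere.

Mod squares: a ≡ 19, b ≡ -8250123. Check v ∈ {∞, 2, 3, 5, 7, 17, 19, 23, 29, 31}.
v=7: a=7^6·(≡3), b=7^3·(≡4) mod 7; (3|7)=-1, (4|7)=+1; (−1)^{6·3·3}·(-1)^3·(+1)^6 = -1.
v=17: a=17^-6·(≡13), b=17^-2·(≡11) mod 17; (13|17)=+1, (11|17)=-1; (−1)^{-6·-2·8}·(+1)^-2·(-1)^-6 = +1.
v=5: a=5^0·(≡1), b=5^-2·(≡3) mod 5; (1|5)=+1, (3|5)=-1; (−1)^{0·-2·2}·(+1)^-2·(-1)^0 = +1.
v=29: a=29^2·(≡12), b=29^1·(≡15) mod 29; (12|29)=-1, (15|29)=-1; (−1)^{2·1·14}·(-1)^1·(-1)^2 = -1.
v=19: a=19^3·(≡9), b=19^3·(≡9) mod 19; (9|19)=+1, (9|19)=+1; (−1)^{3·3·9}·(+1)^3·(+1)^3 = -1.
v=31: a=31^2·(≡9), b=31^1·(≡4) mod 31; (9|31)=+1, (4|31)=+1; (−1)^{2·1·15}·(+1)^1·(+1)^2 = +1.
v=3: a=3^2·(≡1), b=3^-3·(≡2) mod 3; (1|3)=+1, (2|3)=-1; (−1)^{2·-3·1}·(+1)^-3·(-1)^2 = +1.
v=∞: 19 > 0 and -8250123 < 0  ⇒  (a,b)_∞ = +1.
v=2: v_2(a)=10, v_2(b)=2; units ≡ 3, 5 (mod 8); ε·ε+αω+βω = 1·0+10·1+2·1 ≡ 0  ⇒  (a,b)_2 = +1.
v=23: a=23^2·(≡7), b=23^1·(≡22) mod 23; (7|23)=-1, (22|23)=-1; (−1)^{2·1·11}·(-1)^1·(-1)^2 = -1.
Ram(19, -8250123) = {7, 19, 23, 29}; no ℚ_7-point on the conic.

[7, 19, 23, 29]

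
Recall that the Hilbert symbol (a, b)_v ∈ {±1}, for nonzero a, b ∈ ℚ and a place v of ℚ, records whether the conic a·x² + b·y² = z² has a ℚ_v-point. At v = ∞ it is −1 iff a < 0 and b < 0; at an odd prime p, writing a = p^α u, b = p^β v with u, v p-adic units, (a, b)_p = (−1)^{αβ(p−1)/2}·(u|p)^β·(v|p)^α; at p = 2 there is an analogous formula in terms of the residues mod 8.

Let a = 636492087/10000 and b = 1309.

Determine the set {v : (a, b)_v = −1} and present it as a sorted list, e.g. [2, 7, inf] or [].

[7, 23]

(a, b) ≡ (873103, 1309) mod (ℚ^×)²; places V = {2, 3, 5, 7, 11, 17, 23, 29, ∞}.
(a,b)_11: α=1, u≡2; β=1, v≡9 (mod 11); (2|11)=-1, (9|11)=+1; sign (−1)^1·-1^1·+1^1 = +1.
(a,b)_5: α=-4, u≡2; β=0, v≡4 (mod 5); (2|5)=-1, (4|5)=+1; sign (−1)^0·-1^0·+1^-4 = +1.
(a,b)_2: α=-4, β=0; u≡7, v≡5 (mod 8); ε(u)ε(v)=1·0, αω(v)=-4·1, βω(u)=0·0; sum ≡ 0  ⇒  +1.
(a,b)_29: α=1, u≡25; β=0, v≡4 (mod 29); (25|29)=+1, (4|29)=+1; sign (−1)^0·+1^0·+1^1 = +1.
(a,b)_3: α=6, u≡1; β=0, v≡1 (mod 3); (1|3)=+1, (1|3)=+1; sign (−1)^0·+1^0·+1^6 = +1.
(a,b)_∞: sgn(873103)=+, sgn(1309)=+, so +1.
(a,b)_7: α=1, u≡6; β=1, v≡5 (mod 7); (6|7)=-1, (5|7)=-1; sign (−1)^1·-1^1·-1^1 = -1.
(a,b)_17: α=1, u≡16; β=1, v≡9 (mod 17); (16|17)=+1, (9|17)=+1; sign (−1)^0·+1^1·+1^1 = +1.
(a,b)_23: α=1, u≡20; β=0, v≡21 (mod 23); (20|23)=-1, (21|23)=-1; sign (−1)^0·-1^0·-1^1 = -1.
(873103, 1309 / ℚ) ramifies at {7, 23}: a division algebra.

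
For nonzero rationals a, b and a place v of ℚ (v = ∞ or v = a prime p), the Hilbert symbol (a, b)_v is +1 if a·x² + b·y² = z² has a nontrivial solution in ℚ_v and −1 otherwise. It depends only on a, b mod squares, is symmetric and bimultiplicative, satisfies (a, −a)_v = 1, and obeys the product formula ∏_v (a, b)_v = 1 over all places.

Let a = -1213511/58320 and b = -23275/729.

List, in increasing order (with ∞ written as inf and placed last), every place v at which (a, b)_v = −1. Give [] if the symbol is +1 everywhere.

Mod squares: a ≡ -20995, b ≡ -19. Check v ∈ {∞, 2, 3, 5, 7, 13, 17, 19}.
v=19: a=19^1·(≡1), b=19^1·(≡15) mod 19; (1|19)=+1, (15|19)=-1; (−1)^{1·1·9}·(+1)^1·(-1)^1 = +1.
v=7: a=7^0·(≡3), b=7^2·(≡1) mod 7; (3|7)=-1, (1|7)=+1; (−1)^{0·2·3}·(-1)^2·(+1)^0 = +1.
v=13: a=13^1·(≡3), b=13^0·(≡8) mod 13; (3|13)=+1, (8|13)=-1; (−1)^{1·0·6}·(+1)^0·(-1)^1 = -1.
v=3: a=3^-6·(≡2), b=3^-6·(≡2) mod 3; (2|3)=-1, (2|3)=-1; (−1)^{-6·-6·1}·(-1)^-6·(-1)^-6 = +1.
v=2: v_2(a)=-4, v_2(b)=0; units ≡ 5, 5 (mod 8); ε·ε+αω+βω = 0·0+-4·1+0·1 ≡ 0  ⇒  (a,b)_2 = +1.
v=∞: -20995 < 0 and -19 < 0  ⇒  (a,b)_∞ = -1.
v=5: a=5^-1·(≡1), b=5^2·(≡1) mod 5; (1|5)=+1, (1|5)=+1; (−1)^{-1·2·2}·(+1)^2·(+1)^-1 = +1.
v=17: a=17^3·(≡11), b=17^0·(≡1) mod 17; (11|17)=-1, (1|17)=+1; (−1)^{3·0·8}·(-1)^0·(+1)^3 = +1.
|Ram(-20995, -19)| = 2, even; anisotropic at {13, ∞}.

[13, inf]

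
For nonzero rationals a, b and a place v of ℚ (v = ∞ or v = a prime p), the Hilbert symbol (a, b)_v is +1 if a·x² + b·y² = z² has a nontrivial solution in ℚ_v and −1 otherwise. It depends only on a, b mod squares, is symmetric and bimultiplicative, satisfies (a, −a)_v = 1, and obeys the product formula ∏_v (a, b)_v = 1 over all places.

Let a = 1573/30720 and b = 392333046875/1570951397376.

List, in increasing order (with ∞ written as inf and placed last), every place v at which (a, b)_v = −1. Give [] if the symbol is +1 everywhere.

[3, 7]

Mod squares: a ≡ 390, b ≡ 35. Check v ∈ {∞, 2, 3, 5, 7, 11, 13, 17}.
v=13: a=13^1·(≡4), b=13^0·(≡12) mod 13; (4|13)=+1, (12|13)=+1; (−1)^{1·0·6}·(+1)^0·(+1)^1 = +1.
v=11: a=11^2·(≡3), b=11^4·(≡8) mod 11; (3|11)=+1, (8|11)=-1; (−1)^{2·4·5}·(+1)^4·(-1)^2 = +1.
v=17: a=17^0·(≡9), b=17^-2·(≡1) mod 17; (9|17)=+1, (1|17)=+1; (−1)^{0·-2·8}·(+1)^-2·(+1)^0 = +1.
v=∞: 390 > 0 and 35 > 0  ⇒  (a,b)_∞ = +1.
v=2: v_2(a)=-11, v_2(b)=-26; units ≡ 3, 3 (mod 8); ε·ε+αω+βω = 1·1+-11·1+-26·1 ≡ 0  ⇒  (a,b)_2 = +1.
v=3: a=3^-1·(≡1), b=3^-4·(≡2) mod 3; (1|3)=+1, (2|3)=-1; (−1)^{-1·-4·1}·(+1)^-4·(-1)^-1 = -1.
v=7: a=7^0·(≡3), b=7^3·(≡5) mod 7; (3|7)=-1, (5|7)=-1; (−1)^{0·3·3}·(-1)^3·(-1)^0 = -1.
v=5: a=5^-1·(≡2), b=5^7·(≡3) mod 5; (2|5)=-1, (3|5)=-1; (−1)^{-1·7·2}·(-1)^7·(-1)^-1 = +1.
Ram(390, 35) = {3, 7}; no ℚ_3-point on the conic.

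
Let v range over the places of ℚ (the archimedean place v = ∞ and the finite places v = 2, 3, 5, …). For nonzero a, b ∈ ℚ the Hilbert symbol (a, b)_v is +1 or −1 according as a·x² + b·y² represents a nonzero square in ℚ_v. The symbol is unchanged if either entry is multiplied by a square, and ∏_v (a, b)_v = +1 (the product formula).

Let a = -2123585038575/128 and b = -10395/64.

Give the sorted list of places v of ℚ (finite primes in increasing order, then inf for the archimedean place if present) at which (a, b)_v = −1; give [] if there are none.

[2, 3, 13, inf]

(a, b) ≡ (-1326, -1155) mod (ℚ^×)²; places V = {2, 3, 5, 7, 11, 13, 17, ∞}.
(a,b)_7: α=6, u≡2; β=1, v≡6 (mod 7); (2|7)=+1, (6|7)=-1; sign (−1)^0·+1^1·-1^6 = +1.
(a,b)_∞: sgn(-1326)=−, sgn(-1155)=−, so -1.
(a,b)_3: α=3, u≡2; β=3, v≡2 (mod 3); (2|3)=-1, (2|3)=-1; sign (−1)^1·-1^3·-1^3 = -1.
(a,b)_11: α=2, u≡4; β=1, v≡5 (mod 11); (4|11)=+1, (5|11)=+1; sign (−1)^0·+1^1·+1^2 = +1.
(a,b)_2: α=-7, β=-6; u≡1, v≡5 (mod 8); ε(u)ε(v)=0·0, αω(v)=-7·1, βω(u)=-6·0; sum ≡ 1  ⇒  -1.
(a,b)_17: α=1, u≡11; β=0, v≡2 (mod 17); (11|17)=-1, (2|17)=+1; sign (−1)^0·-1^0·+1^1 = +1.
(a,b)_13: α=1, u≡8; β=0, v≡8 (mod 13); (8|13)=-1, (8|13)=-1; sign (−1)^0·-1^0·-1^1 = -1.
(a,b)_5: α=2, u≡4; β=1, v≡4 (mod 5); (4|5)=+1, (4|5)=+1; sign (−1)^0·+1^1·+1^2 = +1.
(-1326, -1155 / ℚ) ramifies at {2, 3, 13, ∞}: a division algebra.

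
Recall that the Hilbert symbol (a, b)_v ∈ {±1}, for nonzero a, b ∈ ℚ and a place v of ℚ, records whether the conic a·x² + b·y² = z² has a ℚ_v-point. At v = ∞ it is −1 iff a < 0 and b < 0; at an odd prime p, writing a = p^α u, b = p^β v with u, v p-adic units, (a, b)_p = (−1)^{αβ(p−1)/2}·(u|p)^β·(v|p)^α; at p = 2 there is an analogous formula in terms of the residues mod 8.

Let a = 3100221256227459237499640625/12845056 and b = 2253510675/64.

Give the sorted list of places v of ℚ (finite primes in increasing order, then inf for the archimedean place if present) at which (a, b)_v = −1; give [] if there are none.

[41, 43]

Mod squares: a ≡ 33497, b ≡ 10015603. Check v ∈ {∞, 2, 3, 5, 7, 13, 19, 23, 41, 43}.
v=19: a=19^3·(≡18), b=19^1·(≡5) mod 19; (18|19)=-1, (5|19)=+1; (−1)^{3·1·9}·(-1)^1·(+1)^3 = +1.
v=13: a=13^2·(≡4), b=13^1·(≡4) mod 13; (4|13)=+1, (4|13)=+1; (−1)^{2·1·6}·(+1)^1·(+1)^2 = +1.
v=41: a=41^3·(≡3), b=41^1·(≡40) mod 41; (3|41)=-1, (40|41)=+1; (−1)^{3·1·20}·(-1)^1·(+1)^3 = -1.
v=2: v_2(a)=-18, v_2(b)=-6; units ≡ 1, 3 (mod 8); ε·ε+αω+βω = 0·1+-18·1+-6·0 ≡ 0  ⇒  (a,b)_2 = +1.
v=3: a=3^10·(≡2), b=3^2·(≡1) mod 3; (2|3)=-1, (1|3)=+1; (−1)^{10·2·1}·(-1)^2·(+1)^10 = +1.
v=7: a=7^-2·(≡2), b=7^0·(≡3) mod 7; (2|7)=+1, (3|7)=-1; (−1)^{-2·0·3}·(+1)^0·(-1)^-2 = +1.
v=43: a=43^3·(≡2), b=43^1·(≡28) mod 43; (2|43)=-1, (28|43)=-1; (−1)^{3·1·21}·(-1)^1·(-1)^3 = -1.
v=∞: 33497 > 0 and 10015603 > 0  ⇒  (a,b)_∞ = +1.
v=5: a=5^6·(≡2), b=5^2·(≡3) mod 5; (2|5)=-1, (3|5)=-1; (−1)^{6·2·2}·(-1)^2·(-1)^6 = +1.
v=23: a=23^2·(≡6), b=23^1·(≡2) mod 23; (6|23)=+1, (2|23)=+1; (−1)^{2·1·11}·(+1)^1·(+1)^2 = +1.
|Ram(33497, 10015603)| = 2, even; anisotropic at {41, 43}.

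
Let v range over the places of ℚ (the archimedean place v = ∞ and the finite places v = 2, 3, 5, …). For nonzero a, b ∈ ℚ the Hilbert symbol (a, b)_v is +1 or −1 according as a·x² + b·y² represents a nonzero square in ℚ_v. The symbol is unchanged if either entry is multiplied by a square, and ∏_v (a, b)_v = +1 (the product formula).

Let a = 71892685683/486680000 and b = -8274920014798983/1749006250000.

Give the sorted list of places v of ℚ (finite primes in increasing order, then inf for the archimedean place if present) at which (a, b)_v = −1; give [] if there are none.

[]

Mod squares: a ≡ 26381, b ≡ -33263. Check v ∈ {∞, 2, 3, 5, 7, 13, 23, 29, 31, 37}.
v=37: a=37^1·(≡25), b=37^1·(≡16) mod 37; (25|37)=+1, (16|37)=+1; (−1)^{1·1·18}·(+1)^1·(+1)^1 = +1.
v=2: v_2(a)=-6, v_2(b)=-4; units ≡ 5, 1 (mod 8); ε·ε+αω+βω = 0·0+-6·0+-4·1 ≡ 0  ⇒  (a,b)_2 = +1.
v=7: a=7^2·(≡6), b=7^4·(≡4) mod 7; (6|7)=-1, (4|7)=+1; (−1)^{2·4·3}·(-1)^4·(+1)^2 = +1.
v=13: a=13^2·(≡12), b=13^2·(≡10) mod 13; (12|13)=+1, (10|13)=+1; (−1)^{2·2·6}·(+1)^2·(+1)^2 = +1.
v=23: a=23^-3·(≡21), b=23^-4·(≡18) mod 23; (21|23)=-1, (18|23)=+1; (−1)^{-3·-4·11}·(-1)^-4·(+1)^-3 = +1.
v=5: a=5^-4·(≡1), b=5^-8·(≡2) mod 5; (1|5)=+1, (2|5)=-1; (−1)^{-4·-8·2}·(+1)^-8·(-1)^-4 = +1.
v=3: a=3^2·(≡2), b=3^6·(≡1) mod 3; (2|3)=-1, (1|3)=+1; (−1)^{2·6·1}·(-1)^6·(+1)^2 = +1.
v=∞: 26381 > 0 and -33263 < 0  ⇒  (a,b)_∞ = +1.
v=29: a=29^2·(≡16), b=29^3·(≡7) mod 29; (16|29)=+1, (7|29)=+1; (−1)^{2·3·14}·(+1)^3·(+1)^2 = +1.
v=31: a=31^1·(≡7), b=31^1·(≡11) mod 31; (7|31)=+1, (11|31)=-1; (−1)^{1·1·15}·(+1)^1·(-1)^1 = +1.
Ram(a, b) = ∅: the form 26381·x² + -33263·y² − z² is isotropic over every ℚ_v, so by Hasse–Minkowski it is isotropic over ℚ.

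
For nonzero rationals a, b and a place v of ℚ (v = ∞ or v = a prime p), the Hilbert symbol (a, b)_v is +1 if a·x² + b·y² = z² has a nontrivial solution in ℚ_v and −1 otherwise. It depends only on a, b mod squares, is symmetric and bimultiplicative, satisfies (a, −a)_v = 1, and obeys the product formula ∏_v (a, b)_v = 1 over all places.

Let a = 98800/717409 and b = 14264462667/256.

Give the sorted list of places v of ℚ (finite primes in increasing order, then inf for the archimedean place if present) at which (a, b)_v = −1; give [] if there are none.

[2, 23, 29, 31]

Mod squares: a ≡ 247, b ≡ 806403. Check v ∈ {∞, 2, 3, 5, 7, 11, 13, 19, 23, 29, 31}.
v=31: a=31^0·(≡27), b=31^1·(≡25) mod 31; (27|31)=-1, (25|31)=+1; (−1)^{0·1·15}·(-1)^1·(+1)^0 = -1.
v=3: a=3^0·(≡1), b=3^1·(≡1) mod 3; (1|3)=+1, (1|3)=+1; (−1)^{0·1·1}·(+1)^1·(+1)^0 = +1.
v=5: a=5^2·(≡3), b=5^0·(≡2) mod 5; (3|5)=-1, (2|5)=-1; (−1)^{2·0·2}·(-1)^0·(-1)^2 = +1.
v=23: a=23^0·(≡11), b=23^1·(≡6) mod 23; (11|23)=-1, (6|23)=+1; (−1)^{0·1·11}·(-1)^1·(+1)^0 = -1.
v=13: a=13^1·(≡2), b=13^1·(≡8) mod 13; (2|13)=-1, (8|13)=-1; (−1)^{1·1·6}·(-1)^1·(-1)^1 = +1.
v=7: a=7^-2·(≡4), b=7^2·(≡3) mod 7; (4|7)=+1, (3|7)=-1; (−1)^{-2·2·3}·(+1)^2·(-1)^-2 = +1.
v=11: a=11^-4·(≡4), b=11^0·(≡5) mod 11; (4|11)=+1, (5|11)=+1; (−1)^{-4·0·5}·(+1)^0·(+1)^-4 = +1.
v=∞: 247 > 0 and 806403 > 0  ⇒  (a,b)_∞ = +1.
v=2: v_2(a)=4, v_2(b)=-8; units ≡ 7, 3 (mod 8); ε·ε+αω+βω = 1·1+4·1+-8·0 ≡ 1  ⇒  (a,b)_2 = -1.
v=19: a=19^1·(≡10), b=19^2·(≡4) mod 19; (10|19)=-1, (4|19)=+1; (−1)^{1·2·9}·(-1)^2·(+1)^1 = +1.
v=29: a=29^0·(≡12), b=29^1·(≡5) mod 29; (12|29)=-1, (5|29)=+1; (−1)^{0·1·14}·(-1)^1·(+1)^0 = -1.
Ram(247, 806403) = {2, 23, 29, 31}; no ℚ_2-point on the conic.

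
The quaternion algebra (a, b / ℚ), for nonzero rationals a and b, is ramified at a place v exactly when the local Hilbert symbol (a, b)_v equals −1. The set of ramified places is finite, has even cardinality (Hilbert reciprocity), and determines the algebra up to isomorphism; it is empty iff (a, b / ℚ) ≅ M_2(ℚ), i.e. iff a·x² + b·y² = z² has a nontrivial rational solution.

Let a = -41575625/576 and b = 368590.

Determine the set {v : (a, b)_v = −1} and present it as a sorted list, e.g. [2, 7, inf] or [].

(a, b) ≡ (-66521, 368590) mod (ℚ^×)²; places V = {2, 3, 5, 7, 13, 17, 29, 31, 41, 43, ∞}.
(a,b)_17: α=1, u≡11; β=0, v≡13 (mod 17); (11|17)=-1, (13|17)=+1; sign (−1)^0·-1^0·+1^1 = +1.
(a,b)_13: α=1, u≡11; β=0, v≡1 (mod 13); (11|13)=-1, (1|13)=+1; sign (−1)^0·-1^0·+1^1 = +1.
(a,b)_∞: sgn(-66521)=−, sgn(368590)=+, so +1.
(a,b)_29: α=0, u≡9; β=1, v≡8 (mod 29); (9|29)=+1, (8|29)=-1; sign (−1)^0·+1^1·-1^0 = +1.
(a,b)_41: α=0, u≡28; β=1, v≡11 (mod 41); (28|41)=-1, (11|41)=-1; sign (−1)^0·-1^1·-1^0 = -1.
(a,b)_7: α=1, u≡3; β=0, v≡5 (mod 7); (3|7)=-1, (5|7)=-1; sign (−1)^0·-1^0·-1^1 = -1.
(a,b)_3: α=-2, u≡1; β=0, v≡1 (mod 3); (1|3)=+1, (1|3)=+1; sign (−1)^0·+1^0·+1^-2 = +1.
(a,b)_43: α=1, u≡14; β=0, v≡37 (mod 43); (14|43)=+1, (37|43)=-1; sign (−1)^0·+1^0·-1^1 = -1.
(a,b)_31: α=0, u≡10; β=1, v≡17 (mod 31); (10|31)=+1, (17|31)=-1; sign (−1)^0·+1^1·-1^0 = +1.
(a,b)_5: α=4, u≡4; β=1, v≡3 (mod 5); (4|5)=+1, (3|5)=-1; sign (−1)^0·+1^1·-1^4 = +1.
(a,b)_2: α=-6, β=1; u≡7, v≡7 (mod 8); ε(u)ε(v)=1·1, αω(v)=-6·0, βω(u)=1·0; sum ≡ 1  ⇒  -1.
|Ram(-66521, 368590)| = 4, even; anisotropic at {2, 7, 41, 43}.

[2, 7, 41, 43]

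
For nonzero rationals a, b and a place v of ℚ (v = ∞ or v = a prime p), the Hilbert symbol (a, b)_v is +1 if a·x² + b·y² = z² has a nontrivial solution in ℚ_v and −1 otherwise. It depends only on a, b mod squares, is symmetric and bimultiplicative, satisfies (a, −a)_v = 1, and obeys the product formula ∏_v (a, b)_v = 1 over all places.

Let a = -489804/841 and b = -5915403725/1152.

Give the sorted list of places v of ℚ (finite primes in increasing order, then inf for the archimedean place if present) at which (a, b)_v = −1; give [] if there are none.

[2, 3, 31, inf]

(a, b) ≡ (-51, -682) mod (ℚ^×)²; places V = {2, 3, 5, 7, 11, 17, 29, 31, ∞}.
(a,b)_31: α=0, u≡30; β=1, v≡19 (mod 31); (30|31)=-1, (19|31)=+1; sign (−1)^0·-1^1·+1^0 = -1.
(a,b)_∞: sgn(-51)=−, sgn(-682)=−, so -1.
(a,b)_11: α=0, u≡3; β=1, v≡4 (mod 11); (3|11)=+1, (4|11)=+1; sign (−1)^0·+1^1·+1^0 = +1.
(a,b)_3: α=1, u≡1; β=-2, v≡2 (mod 3); (1|3)=+1, (2|3)=-1; sign (−1)^0·+1^-2·-1^1 = -1.
(a,b)_5: α=0, u≡1; β=2, v≡3 (mod 5); (1|5)=+1, (3|5)=-1; sign (−1)^0·+1^2·-1^0 = +1.
(a,b)_17: α=1, u≡11; β=2, v≡8 (mod 17); (11|17)=-1, (8|17)=+1; sign (−1)^0·-1^2·+1^1 = +1.
(a,b)_29: α=-2, u≡6; β=0, v≡21 (mod 29); (6|29)=+1, (21|29)=-1; sign (−1)^0·+1^0·-1^-2 = +1.
(a,b)_7: α=4, u≡6; β=4, v≡4 (mod 7); (6|7)=-1, (4|7)=+1; sign (−1)^0·-1^4·+1^4 = +1.
(a,b)_2: α=2, β=-7; u≡5, v≡3 (mod 8); ε(u)ε(v)=0·1, αω(v)=2·1, βω(u)=-7·1; sum ≡ 1  ⇒  -1.
|Ram(-51, -682)| = 4, even; anisotropic at {2, 3, 31, ∞}.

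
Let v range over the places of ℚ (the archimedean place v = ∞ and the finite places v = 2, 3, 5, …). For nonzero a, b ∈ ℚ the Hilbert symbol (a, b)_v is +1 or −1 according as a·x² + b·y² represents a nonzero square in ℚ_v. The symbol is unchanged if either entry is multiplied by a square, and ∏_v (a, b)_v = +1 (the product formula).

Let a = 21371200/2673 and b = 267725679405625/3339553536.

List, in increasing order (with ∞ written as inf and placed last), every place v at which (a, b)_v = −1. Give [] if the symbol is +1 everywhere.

(a, b) ≡ (1221, 11) mod (ℚ^×)²; places V = {2, 3, 5, 7, 11, 19, 37, ∞}.
(a,b)_37: α=1, u≡28; β=2, v≡3 (mod 37); (28|37)=+1, (3|37)=+1; sign (−1)^0·+1^2·+1^1 = +1.
(a,b)_2: α=6, β=-8; u≡5, v≡3 (mod 8); ε(u)ε(v)=0·1, αω(v)=6·1, βω(u)=-8·1; sum ≡ 0  ⇒  +1.
(a,b)_19: α=2, u≡7; β=4, v≡16 (mod 19); (7|19)=+1, (16|19)=+1; sign (−1)^0·+1^4·+1^2 = +1.
(a,b)_5: α=2, u≡1; β=4, v≡4 (mod 5); (1|5)=+1, (4|5)=+1; sign (−1)^0·+1^4·+1^2 = +1.
(a,b)_7: α=0, u≡3; β=4, v≡4 (mod 7); (3|7)=-1, (4|7)=+1; sign (−1)^0·-1^4·+1^0 = +1.
(a,b)_3: α=-5, u≡2; β=-4, v≡2 (mod 3); (2|3)=-1, (2|3)=-1; sign (−1)^0·-1^-4·-1^-5 = -1.
(a,b)_∞: sgn(1221)=+, sgn(11)=+, so +1.
(a,b)_11: α=-1, u≡4; β=-5, v≡1 (mod 11); (4|11)=+1, (1|11)=+1; sign (−1)^1·+1^-5·+1^-1 = -1.
Ram(1221, 11) = {3, 11}; no ℚ_3-point on the conic.

[3, 11]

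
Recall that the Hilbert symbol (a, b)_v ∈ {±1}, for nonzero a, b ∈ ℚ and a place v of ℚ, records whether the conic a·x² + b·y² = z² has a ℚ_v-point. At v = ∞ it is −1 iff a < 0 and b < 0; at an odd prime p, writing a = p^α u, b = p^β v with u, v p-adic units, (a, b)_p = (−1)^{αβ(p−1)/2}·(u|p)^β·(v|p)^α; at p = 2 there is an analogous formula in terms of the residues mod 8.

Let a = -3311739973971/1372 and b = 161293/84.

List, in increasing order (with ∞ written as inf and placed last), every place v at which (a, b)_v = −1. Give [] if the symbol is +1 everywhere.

(a, b) ≡ (-2461277, 27993) mod (ℚ^×)²; places V = {2, 3, 7, 11, 13, 17, 31, 37, 43, ∞}.
(a,b)_11: α=2, u≡8; β=2, v≡5 (mod 11); (8|11)=-1, (5|11)=+1; sign (−1)^0·-1^2·+1^2 = +1.
(a,b)_31: α=2, u≡6; β=1, v≡4 (mod 31); (6|31)=-1, (4|31)=+1; sign (−1)^0·-1^1·+1^2 = -1.
(a,b)_∞: sgn(-2461277)=−, sgn(27993)=+, so +1.
(a,b)_13: α=1, u≡12; β=0, v≡9 (mod 13); (12|13)=+1, (9|13)=+1; sign (−1)^0·+1^0·+1^1 = +1.
(a,b)_7: α=-3, u≡3; β=-1, v≡4 (mod 7); (3|7)=-1, (4|7)=+1; sign (−1)^1·-1^-1·+1^-3 = +1.
(a,b)_43: α=1, u≡18; β=1, v≡38 (mod 43); (18|43)=-1, (38|43)=+1; sign (−1)^1·-1^1·+1^1 = +1.
(a,b)_3: α=4, u≡1; β=-1, v≡1 (mod 3); (1|3)=+1, (1|3)=+1; sign (−1)^0·+1^-1·+1^4 = +1.
(a,b)_17: α=1, u≡15; β=0, v≡3 (mod 17); (15|17)=+1, (3|17)=-1; sign (−1)^0·+1^0·-1^1 = -1.
(a,b)_2: α=-2, β=-2; u≡3, v≡1 (mod 8); ε(u)ε(v)=1·0, αω(v)=-2·0, βω(u)=-2·1; sum ≡ 0  ⇒  +1.
(a,b)_37: α=1, u≡8; β=0, v≡1 (mod 37); (8|37)=-1, (1|37)=+1; sign (−1)^0·-1^0·+1^1 = +1.
|Ram(-2461277, 27993)| = 2, even; anisotropic at {17, 31}.

[17, 31]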